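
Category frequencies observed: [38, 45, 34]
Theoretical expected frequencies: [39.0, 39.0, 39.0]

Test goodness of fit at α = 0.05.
Chi-square goodness of fit test:
H₀: observed counts match expected distribution
H₁: observed counts differ from expected distribution
df = k - 1 = 2
χ² = Σ(O - E)²/E
   = (38 - 39.0)²/39.0 + (45 - 39.0)²/39.0 + (34 - 39.0)²/39.0
   = 0.026 + 0.923 + 0.641
   = 1.59
p-value = 0.4516

Since p-value > α = 0.05, we fail to reject H₀.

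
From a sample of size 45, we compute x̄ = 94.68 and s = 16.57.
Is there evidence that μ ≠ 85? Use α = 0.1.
One-sample t-test:
H₀: μ = 85
H₁: μ ≠ 85
df = n - 1 = 44
t = (x̄ - μ₀) / (s/√n) = (94.68 - 85) / (16.57/√45) = 3.919
p-value = 0.0003

Since p-value < α = 0.1, we reject H₀.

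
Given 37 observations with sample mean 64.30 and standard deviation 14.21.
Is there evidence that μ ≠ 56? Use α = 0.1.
One-sample t-test:
H₀: μ = 56
H₁: μ ≠ 56
df = n - 1 = 36
t = (x̄ - μ₀) / (s/√n) = (64.30 - 56) / (14.21/√37) = 3.553
p-value = 0.0011

Since p-value < α = 0.1, we reject H₀.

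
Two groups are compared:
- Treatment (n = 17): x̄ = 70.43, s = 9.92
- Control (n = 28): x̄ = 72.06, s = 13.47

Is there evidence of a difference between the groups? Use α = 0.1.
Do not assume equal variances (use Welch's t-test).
Welch's two-sample t-test:
H₀: μ₁ = μ₂
H₁: μ₁ ≠ μ₂
s₁²/n₁ = 9.92²/17 = 5.7886,  s₂²/n₂ = 13.47²/28 = 6.4800
SE = √(s₁²/n₁ + s₂²/n₂) = √(5.7886 + 6.4800) = 3.5027
df (Welch-Satterthwaite) = (s₁²/n₁ + s₂²/n₂)² / [(s₁²/n₁)²/(n₁-1) + (s₂²/n₂)²/(n₂-1)] ≈ 41.24
t = (x̄₁ - x̄₂) / SE = (70.43 - 72.06) / 3.5027 = -1.63 / 3.5027 = -0.465
p-value = 0.6441

Since p-value > α = 0.1, we fail to reject H₀.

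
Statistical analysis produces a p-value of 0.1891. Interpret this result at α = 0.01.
Since p = 0.1891 > α = 0.01, fail to reject H₀.
There is insufficient evidence to reject the null hypothesis; the result is not statistically significant at the 0.01 level.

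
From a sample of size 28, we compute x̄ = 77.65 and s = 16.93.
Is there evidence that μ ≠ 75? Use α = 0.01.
One-sample t-test:
H₀: μ = 75
H₁: μ ≠ 75
df = n - 1 = 27
t = (x̄ - μ₀) / (s/√n) = (77.65 - 75) / (16.93/√28) = 0.828
p-value = 0.4148

Since p-value > α = 0.01, we fail to reject H₀.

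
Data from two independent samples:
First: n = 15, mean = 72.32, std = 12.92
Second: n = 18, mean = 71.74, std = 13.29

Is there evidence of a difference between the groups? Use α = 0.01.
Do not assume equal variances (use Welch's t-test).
Welch's two-sample t-test:
H₀: μ₁ = μ₂
H₁: μ₁ ≠ μ₂
s₁²/n₁ = 12.92²/15 = 11.1284,  s₂²/n₂ = 13.29²/18 = 9.8124
SE = √(s₁²/n₁ + s₂²/n₂) = √(11.1284 + 9.8124) = 4.5761
df (Welch-Satterthwaite) = (s₁²/n₁ + s₂²/n₂)² / [(s₁²/n₁)²/(n₁-1) + (s₂²/n₂)²/(n₂-1)] ≈ 30.22
t = (x̄₁ - x̄₂) / SE = (72.32 - 71.74) / 4.5761 = 0.58 / 4.5761 = 0.127
p-value = 0.9000

Since p-value > α = 0.01, we fail to reject H₀.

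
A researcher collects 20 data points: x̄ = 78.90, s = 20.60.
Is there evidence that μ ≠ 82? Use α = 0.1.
One-sample t-test:
H₀: μ = 82
H₁: μ ≠ 82
df = n - 1 = 19
t = (x̄ - μ₀) / (s/√n) = (78.90 - 82) / (20.60/√20) = -0.673
p-value = 0.5091

Since p-value > α = 0.1, we fail to reject H₀.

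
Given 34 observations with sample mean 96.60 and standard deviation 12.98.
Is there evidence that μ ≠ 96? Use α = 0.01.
One-sample t-test:
H₀: μ = 96
H₁: μ ≠ 96
df = n - 1 = 33
t = (x̄ - μ₀) / (s/√n) = (96.60 - 96) / (12.98/√34) = 0.270
p-value = 0.7892

Since p-value > α = 0.01, we fail to reject H₀.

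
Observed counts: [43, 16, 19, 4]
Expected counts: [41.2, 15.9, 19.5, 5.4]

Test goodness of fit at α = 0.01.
Chi-square goodness of fit test:
H₀: observed counts match expected distribution
H₁: observed counts differ from expected distribution
df = k - 1 = 3
χ² = Σ(O - E)²/E
   = (43 - 41.2)²/41.2 + (16 - 15.9)²/15.9 + (19 - 19.5)²/19.5 + (4 - 5.4)²/5.4
   = 0.079 + 0.001 + 0.013 + 0.363
   = 0.46
p-value = 0.9286

Since p-value > α = 0.01, we fail to reject H₀.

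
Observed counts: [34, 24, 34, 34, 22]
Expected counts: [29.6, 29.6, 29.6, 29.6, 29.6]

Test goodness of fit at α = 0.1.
Chi-square goodness of fit test:
H₀: observed counts match expected distribution
H₁: observed counts differ from expected distribution
df = k - 1 = 4
χ² = Σ(O - E)²/E
   = (34 - 29.6)²/29.6 + (24 - 29.6)²/29.6 + (34 - 29.6)²/29.6 + (34 - 29.6)²/29.6 + (22 - 29.6)²/29.6
   = 0.654 + 1.059 + 0.654 + 0.654 + 1.951
   = 4.97
p-value = 0.2901

Since p-value > α = 0.1, we fail to reject H₀.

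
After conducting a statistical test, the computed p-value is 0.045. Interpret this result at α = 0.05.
Since p = 0.045 < α = 0.05, reject H₀.
There is sufficient evidence to reject the null hypothesis; the result is statistically significant at the 0.05 level.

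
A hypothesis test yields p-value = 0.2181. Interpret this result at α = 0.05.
Since p = 0.2181 > α = 0.05, fail to reject H₀.
There is insufficient evidence to reject the null hypothesis; the result is not statistically significant at the 0.05 level.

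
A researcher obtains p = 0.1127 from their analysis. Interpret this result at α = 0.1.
Since p = 0.1127 > α = 0.1, fail to reject H₀.
There is insufficient evidence to reject the null hypothesis; the result is not statistically significant at the 0.1 level.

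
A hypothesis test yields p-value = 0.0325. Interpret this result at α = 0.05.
Since p = 0.0325 < α = 0.05, reject H₀.
There is sufficient evidence to reject the null hypothesis; the result is statistically significant at the 0.05 level.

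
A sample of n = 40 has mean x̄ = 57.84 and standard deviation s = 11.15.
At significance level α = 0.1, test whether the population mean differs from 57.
One-sample t-test:
H₀: μ = 57
H₁: μ ≠ 57
df = n - 1 = 39
t = (x̄ - μ₀) / (s/√n) = (57.84 - 57) / (11.15/√40) = 0.476
p-value = 0.6364

Since p-value > α = 0.1, we fail to reject H₀.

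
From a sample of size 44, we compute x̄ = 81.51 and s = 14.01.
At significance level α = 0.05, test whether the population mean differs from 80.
One-sample t-test:
H₀: μ = 80
H₁: μ ≠ 80
df = n - 1 = 43
t = (x̄ - μ₀) / (s/√n) = (81.51 - 80) / (14.01/√44) = 0.715
p-value = 0.4785

Since p-value > α = 0.05, we fail to reject H₀.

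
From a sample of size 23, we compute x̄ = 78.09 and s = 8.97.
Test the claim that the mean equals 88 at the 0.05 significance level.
One-sample t-test:
H₀: μ = 88
H₁: μ ≠ 88
df = n - 1 = 22
t = (x̄ - μ₀) / (s/√n) = (78.09 - 88) / (8.97/√23) = -5.298
p-value < 0.0001

Since p-value < α = 0.05, we reject H₀.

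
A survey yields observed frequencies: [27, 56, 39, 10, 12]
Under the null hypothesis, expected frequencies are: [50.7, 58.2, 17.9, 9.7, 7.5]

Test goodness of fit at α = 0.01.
Chi-square goodness of fit test:
H₀: observed counts match expected distribution
H₁: observed counts differ from expected distribution
df = k - 1 = 4
χ² = Σ(O - E)²/E
   = (27 - 50.7)²/50.7 + (56 - 58.2)²/58.2 + (39 - 17.9)²/17.9 + (10 - 9.7)²/9.7 + (12 - 7.5)²/7.5
   = 11.079 + 0.083 + 24.872 + 0.009 + 2.700
   = 38.74
p-value < 0.0001

Since p-value < α = 0.01, we reject H₀.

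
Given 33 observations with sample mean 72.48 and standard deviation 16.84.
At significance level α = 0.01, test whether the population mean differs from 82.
One-sample t-test:
H₀: μ = 82
H₁: μ ≠ 82
df = n - 1 = 32
t = (x̄ - μ₀) / (s/√n) = (72.48 - 82) / (16.84/√33) = -3.248
p-value = 0.0027

Since p-value < α = 0.01, we reject H₀.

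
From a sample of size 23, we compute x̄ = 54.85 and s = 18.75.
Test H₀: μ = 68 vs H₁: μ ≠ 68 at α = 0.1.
One-sample t-test:
H₀: μ = 68
H₁: μ ≠ 68
df = n - 1 = 22
t = (x̄ - μ₀) / (s/√n) = (54.85 - 68) / (18.75/√23) = -3.363
p-value = 0.0028

Since p-value < α = 0.1, we reject H₀.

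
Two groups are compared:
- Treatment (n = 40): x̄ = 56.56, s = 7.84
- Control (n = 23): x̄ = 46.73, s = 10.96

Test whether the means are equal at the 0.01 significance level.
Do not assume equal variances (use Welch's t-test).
Welch's two-sample t-test:
H₀: μ₁ = μ₂
H₁: μ₁ ≠ μ₂
s₁²/n₁ = 7.84²/40 = 1.5366,  s₂²/n₂ = 10.96²/23 = 5.2227
SE = √(s₁²/n₁ + s₂²/n₂) = √(1.5366 + 5.2227) = 2.5999
df (Welch-Satterthwaite) = (s₁²/n₁ + s₂²/n₂)² / [(s₁²/n₁)²/(n₁-1) + (s₂²/n₂)²/(n₂-1)] ≈ 35.13
t = (x̄₁ - x̄₂) / SE = (56.56 - 46.73) / 2.5999 = 9.83 / 2.5999 = 3.781
p-value = 0.0006

Since p-value < α = 0.01, we reject H₀.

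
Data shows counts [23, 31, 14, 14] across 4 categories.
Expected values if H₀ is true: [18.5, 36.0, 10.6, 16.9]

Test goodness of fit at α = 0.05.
Chi-square goodness of fit test:
H₀: observed counts match expected distribution
H₁: observed counts differ from expected distribution
df = k - 1 = 3
χ² = Σ(O - E)²/E
   = (23 - 18.5)²/18.5 + (31 - 36.0)²/36.0 + (14 - 10.6)²/10.6 + (14 - 16.9)²/16.9
   = 1.095 + 0.694 + 1.091 + 0.498
   = 3.38
p-value = 0.3370

Since p-value > α = 0.05, we fail to reject H₀.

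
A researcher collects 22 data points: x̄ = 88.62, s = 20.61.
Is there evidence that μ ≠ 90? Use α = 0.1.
One-sample t-test:
H₀: μ = 90
H₁: μ ≠ 90
df = n - 1 = 21
t = (x̄ - μ₀) / (s/√n) = (88.62 - 90) / (20.61/√22) = -0.314
p-value = 0.7566

Since p-value > α = 0.1, we fail to reject H₀.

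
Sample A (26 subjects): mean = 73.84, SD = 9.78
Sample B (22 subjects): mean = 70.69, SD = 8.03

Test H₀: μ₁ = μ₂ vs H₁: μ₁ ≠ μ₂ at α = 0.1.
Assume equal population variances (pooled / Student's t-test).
Student's two-sample t-test (equal variances):
H₀: μ₁ = μ₂
H₁: μ₁ ≠ μ₂
df = n₁ + n₂ - 2 = 46
Pooled variance s_p² = [(n₁-1)s₁² + (n₂-1)s₂²] / (n₁ + n₂ - 2) = [(25)(9.78²) + (21)(8.03²)] / 46 = 81.4198
SE = √(s_p²(1/n₁ + 1/n₂)) = √(81.4198 × (1/26 + 1/22)) = 2.6139
t = (x̄₁ - x̄₂) / SE = (73.84 - 70.69) / 2.6139 = 3.15 / 2.6139 = 1.205
p-value = 0.2343

Since p-value > α = 0.1, we fail to reject H₀.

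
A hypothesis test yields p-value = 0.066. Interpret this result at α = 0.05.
Since p = 0.066 > α = 0.05, fail to reject H₀.
There is insufficient evidence to reject the null hypothesis; the result is not statistically significant at the 0.05 level.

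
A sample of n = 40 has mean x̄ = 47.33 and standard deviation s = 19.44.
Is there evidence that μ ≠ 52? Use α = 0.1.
One-sample t-test:
H₀: μ = 52
H₁: μ ≠ 52
df = n - 1 = 39
t = (x̄ - μ₀) / (s/√n) = (47.33 - 52) / (19.44/√40) = -1.519
p-value = 0.1367

Since p-value > α = 0.1, we fail to reject H₀.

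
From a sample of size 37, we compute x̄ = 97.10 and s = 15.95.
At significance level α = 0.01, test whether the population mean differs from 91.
One-sample t-test:
H₀: μ = 91
H₁: μ ≠ 91
df = n - 1 = 36
t = (x̄ - μ₀) / (s/√n) = (97.10 - 91) / (15.95/√37) = 2.326
p-value = 0.0257

Since p-value > α = 0.01, we fail to reject H₀.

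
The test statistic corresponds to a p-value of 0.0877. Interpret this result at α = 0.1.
Since p = 0.0877 < α = 0.1, reject H₀.
There is sufficient evidence to reject the null hypothesis; the result is statistically significant at the 0.1 level.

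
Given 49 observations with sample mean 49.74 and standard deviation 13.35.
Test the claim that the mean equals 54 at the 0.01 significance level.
One-sample t-test:
H₀: μ = 54
H₁: μ ≠ 54
df = n - 1 = 48
t = (x̄ - μ₀) / (s/√n) = (49.74 - 54) / (13.35/√49) = -2.234
p-value = 0.0302

Since p-value > α = 0.01, we fail to reject H₀.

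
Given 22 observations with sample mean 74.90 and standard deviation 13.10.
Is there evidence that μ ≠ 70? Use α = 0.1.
One-sample t-test:
H₀: μ = 70
H₁: μ ≠ 70
df = n - 1 = 21
t = (x̄ - μ₀) / (s/√n) = (74.90 - 70) / (13.10/√22) = 1.754
p-value = 0.0939

Since p-value < α = 0.1, we reject H₀.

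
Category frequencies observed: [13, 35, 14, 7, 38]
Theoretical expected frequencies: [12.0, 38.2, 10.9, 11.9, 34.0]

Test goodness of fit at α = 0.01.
Chi-square goodness of fit test:
H₀: observed counts match expected distribution
H₁: observed counts differ from expected distribution
df = k - 1 = 4
χ² = Σ(O - E)²/E
   = (13 - 12.0)²/12.0 + (35 - 38.2)²/38.2 + (14 - 10.9)²/10.9 + (7 - 11.9)²/11.9 + (38 - 34.0)²/34.0
   = 0.083 + 0.268 + 0.882 + 2.018 + 0.471
   = 3.72
p-value = 0.4450

Since p-value > α = 0.01, we fail to reject H₀.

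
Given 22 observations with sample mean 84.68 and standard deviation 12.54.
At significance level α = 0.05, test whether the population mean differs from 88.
One-sample t-test:
H₀: μ = 88
H₁: μ ≠ 88
df = n - 1 = 21
t = (x̄ - μ₀) / (s/√n) = (84.68 - 88) / (12.54/√22) = -1.242
p-value = 0.2280

Since p-value > α = 0.05, we fail to reject H₀.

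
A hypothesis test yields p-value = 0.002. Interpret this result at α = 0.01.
Since p = 0.002 < α = 0.01, reject H₀.
There is sufficient evidence to reject the null hypothesis; the result is statistically significant at the 0.01 level.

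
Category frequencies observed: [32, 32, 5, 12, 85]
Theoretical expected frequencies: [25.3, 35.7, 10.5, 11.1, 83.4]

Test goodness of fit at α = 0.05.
Chi-square goodness of fit test:
H₀: observed counts match expected distribution
H₁: observed counts differ from expected distribution
df = k - 1 = 4
χ² = Σ(O - E)²/E
   = (32 - 25.3)²/25.3 + (32 - 35.7)²/35.7 + (5 - 10.5)²/10.5 + (12 - 11.1)²/11.1 + (85 - 83.4)²/83.4
   = 1.774 + 0.383 + 2.881 + 0.073 + 0.031
   = 5.14
p-value = 0.2730

Since p-value > α = 0.05, we fail to reject H₀.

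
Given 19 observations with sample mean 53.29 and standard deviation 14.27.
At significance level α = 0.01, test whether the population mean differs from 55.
One-sample t-test:
H₀: μ = 55
H₁: μ ≠ 55
df = n - 1 = 18
t = (x̄ - μ₀) / (s/√n) = (53.29 - 55) / (14.27/√19) = -0.522
p-value = 0.6078

Since p-value > α = 0.01, we fail to reject H₀.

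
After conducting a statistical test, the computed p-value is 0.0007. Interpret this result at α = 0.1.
Since p = 0.0007 < α = 0.1, reject H₀.
There is sufficient evidence to reject the null hypothesis; the result is statistically significant at the 0.1 level.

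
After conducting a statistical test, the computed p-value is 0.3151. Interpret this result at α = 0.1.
Since p = 0.3151 > α = 0.1, fail to reject H₀.
There is insufficient evidence to reject the null hypothesis; the result is not statistically significant at the 0.1 level.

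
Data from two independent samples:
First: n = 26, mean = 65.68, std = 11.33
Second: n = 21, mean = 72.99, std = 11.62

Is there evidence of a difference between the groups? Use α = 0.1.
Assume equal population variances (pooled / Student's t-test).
Student's two-sample t-test (equal variances):
H₀: μ₁ = μ₂
H₁: μ₁ ≠ μ₂
df = n₁ + n₂ - 2 = 45
Pooled variance s_p² = [(n₁-1)s₁² + (n₂-1)s₂²] / (n₁ + n₂ - 2) = [(25)(11.33²) + (20)(11.62²)] / 45 = 131.3269
SE = √(s_p²(1/n₁ + 1/n₂)) = √(131.3269 × (1/26 + 1/21)) = 3.3622
t = (x̄₁ - x̄₂) / SE = (65.68 - 72.99) / 3.3622 = -7.31 / 3.3622 = -2.174
p-value = 0.0350

Since p-value < α = 0.1, we reject H₀.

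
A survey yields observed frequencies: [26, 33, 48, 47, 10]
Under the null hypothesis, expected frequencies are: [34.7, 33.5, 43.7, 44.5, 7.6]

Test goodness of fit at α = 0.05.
Chi-square goodness of fit test:
H₀: observed counts match expected distribution
H₁: observed counts differ from expected distribution
df = k - 1 = 4
χ² = Σ(O - E)²/E
   = (26 - 34.7)²/34.7 + (33 - 33.5)²/33.5 + (48 - 43.7)²/43.7 + (47 - 44.5)²/44.5 + (10 - 7.6)²/7.6
   = 2.181 + 0.007 + 0.423 + 0.140 + 0.758
   = 3.51
p-value = 0.4763

Since p-value > α = 0.05, we fail to reject H₀.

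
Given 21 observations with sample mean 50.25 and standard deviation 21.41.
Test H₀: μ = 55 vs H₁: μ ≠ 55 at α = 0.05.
One-sample t-test:
H₀: μ = 55
H₁: μ ≠ 55
df = n - 1 = 20
t = (x̄ - μ₀) / (s/√n) = (50.25 - 55) / (21.41/√21) = -1.017
p-value = 0.3214

Since p-value > α = 0.05, we fail to reject H₀.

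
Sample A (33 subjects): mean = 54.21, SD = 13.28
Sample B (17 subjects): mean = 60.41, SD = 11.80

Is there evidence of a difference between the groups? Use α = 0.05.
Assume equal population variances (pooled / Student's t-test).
Student's two-sample t-test (equal variances):
H₀: μ₁ = μ₂
H₁: μ₁ ≠ μ₂
df = n₁ + n₂ - 2 = 48
Pooled variance s_p² = [(n₁-1)s₁² + (n₂-1)s₂²] / (n₁ + n₂ - 2) = [(32)(13.28²) + (16)(11.80²)] / 48 = 163.9856
SE = √(s_p²(1/n₁ + 1/n₂)) = √(163.9856 × (1/33 + 1/17)) = 3.8230
t = (x̄₁ - x̄₂) / SE = (54.21 - 60.41) / 3.8230 = -6.20 / 3.8230 = -1.622
p-value = 0.1114

Since p-value > α = 0.05, we fail to reject H₀.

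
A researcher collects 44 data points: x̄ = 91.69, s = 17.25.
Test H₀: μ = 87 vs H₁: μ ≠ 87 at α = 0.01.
One-sample t-test:
H₀: μ = 87
H₁: μ ≠ 87
df = n - 1 = 43
t = (x̄ - μ₀) / (s/√n) = (91.69 - 87) / (17.25/√44) = 1.803
p-value = 0.0783

Since p-value > α = 0.01, we fail to reject H₀.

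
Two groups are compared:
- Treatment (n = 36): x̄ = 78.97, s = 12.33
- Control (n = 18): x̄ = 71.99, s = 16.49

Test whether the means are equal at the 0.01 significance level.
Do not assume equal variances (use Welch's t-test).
Welch's two-sample t-test:
H₀: μ₁ = μ₂
H₁: μ₁ ≠ μ₂
s₁²/n₁ = 12.33²/36 = 4.2230,  s₂²/n₂ = 16.49²/18 = 15.1067
SE = √(s₁²/n₁ + s₂²/n₂) = √(4.2230 + 15.1067) = 4.3966
df (Welch-Satterthwaite) = (s₁²/n₁ + s₂²/n₂)² / [(s₁²/n₁)²/(n₁-1) + (s₂²/n₂)²/(n₂-1)] ≈ 26.82
t = (x̄₁ - x̄₂) / SE = (78.97 - 71.99) / 4.3966 = 6.98 / 4.3966 = 1.588
p-value = 0.1241

Since p-value > α = 0.01, we fail to reject H₀.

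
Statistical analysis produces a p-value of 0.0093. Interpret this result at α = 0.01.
Since p = 0.0093 < α = 0.01, reject H₀.
There is sufficient evidence to reject the null hypothesis; the result is statistically significant at the 0.01 level.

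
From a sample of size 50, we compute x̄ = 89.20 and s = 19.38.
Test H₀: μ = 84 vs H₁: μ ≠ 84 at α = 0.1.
One-sample t-test:
H₀: μ = 84
H₁: μ ≠ 84
df = n - 1 = 49
t = (x̄ - μ₀) / (s/√n) = (89.20 - 84) / (19.38/√50) = 1.897
p-value = 0.0637

Since p-value < α = 0.1, we reject H₀.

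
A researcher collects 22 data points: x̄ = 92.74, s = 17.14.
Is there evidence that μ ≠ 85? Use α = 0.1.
One-sample t-test:
H₀: μ = 85
H₁: μ ≠ 85
df = n - 1 = 21
t = (x̄ - μ₀) / (s/√n) = (92.74 - 85) / (17.14/√22) = 2.118
p-value = 0.0463

Since p-value < α = 0.1, we reject H₀.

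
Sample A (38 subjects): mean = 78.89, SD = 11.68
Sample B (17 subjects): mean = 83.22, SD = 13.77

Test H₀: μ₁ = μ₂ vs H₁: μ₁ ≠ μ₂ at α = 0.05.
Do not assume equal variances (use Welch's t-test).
Welch's two-sample t-test:
H₀: μ₁ = μ₂
H₁: μ₁ ≠ μ₂
s₁²/n₁ = 11.68²/38 = 3.5901,  s₂²/n₂ = 13.77²/17 = 11.1537
SE = √(s₁²/n₁ + s₂²/n₂) = √(3.5901 + 11.1537) = 3.8398
df (Welch-Satterthwaite) = (s₁²/n₁ + s₂²/n₂)² / [(s₁²/n₁)²/(n₁-1) + (s₂²/n₂)²/(n₂-1)] ≈ 26.76
t = (x̄₁ - x̄₂) / SE = (78.89 - 83.22) / 3.8398 = -4.33 / 3.8398 = -1.128
p-value = 0.2695

Since p-value > α = 0.05, we fail to reject H₀.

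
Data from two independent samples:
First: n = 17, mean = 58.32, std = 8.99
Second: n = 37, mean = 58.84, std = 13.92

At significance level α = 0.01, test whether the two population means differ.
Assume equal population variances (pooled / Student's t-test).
Student's two-sample t-test (equal variances):
H₀: μ₁ = μ₂
H₁: μ₁ ≠ μ₂
df = n₁ + n₂ - 2 = 52
Pooled variance s_p² = [(n₁-1)s₁² + (n₂-1)s₂²] / (n₁ + n₂ - 2) = [(16)(8.99²) + (36)(13.92²)] / 52 = 159.0137
SE = √(s_p²(1/n₁ + 1/n₂)) = √(159.0137 × (1/17 + 1/37)) = 3.6948
t = (x̄₁ - x̄₂) / SE = (58.32 - 58.84) / 3.6948 = -0.52 / 3.6948 = -0.141
p-value = 0.8886

Since p-value > α = 0.01, we fail to reject H₀.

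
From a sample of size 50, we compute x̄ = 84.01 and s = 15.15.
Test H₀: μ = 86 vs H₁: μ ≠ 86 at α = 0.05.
One-sample t-test:
H₀: μ = 86
H₁: μ ≠ 86
df = n - 1 = 49
t = (x̄ - μ₀) / (s/√n) = (84.01 - 86) / (15.15/√50) = -0.929
p-value = 0.3575

Since p-value > α = 0.05, we fail to reject H₀.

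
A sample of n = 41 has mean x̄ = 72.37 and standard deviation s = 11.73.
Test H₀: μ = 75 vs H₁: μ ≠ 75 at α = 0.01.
One-sample t-test:
H₀: μ = 75
H₁: μ ≠ 75
df = n - 1 = 40
t = (x̄ - μ₀) / (s/√n) = (72.37 - 75) / (11.73/√41) = -1.436
p-value = 0.1589

Since p-value > α = 0.01, we fail to reject H₀.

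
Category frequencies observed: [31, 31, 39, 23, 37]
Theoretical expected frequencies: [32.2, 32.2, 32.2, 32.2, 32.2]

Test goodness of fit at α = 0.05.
Chi-square goodness of fit test:
H₀: observed counts match expected distribution
H₁: observed counts differ from expected distribution
df = k - 1 = 4
χ² = Σ(O - E)²/E
   = (31 - 32.2)²/32.2 + (31 - 32.2)²/32.2 + (39 - 32.2)²/32.2 + (23 - 32.2)²/32.2 + (37 - 32.2)²/32.2
   = 0.045 + 0.045 + 1.436 + 2.629 + 0.716
   = 4.87
p-value = 0.3009

Since p-value > α = 0.05, we fail to reject H₀.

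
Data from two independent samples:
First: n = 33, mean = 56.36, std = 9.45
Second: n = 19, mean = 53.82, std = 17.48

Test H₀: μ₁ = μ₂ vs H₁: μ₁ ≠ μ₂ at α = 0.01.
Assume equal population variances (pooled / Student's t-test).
Student's two-sample t-test (equal variances):
H₀: μ₁ = μ₂
H₁: μ₁ ≠ μ₂
df = n₁ + n₂ - 2 = 50
Pooled variance s_p² = [(n₁-1)s₁² + (n₂-1)s₂²] / (n₁ + n₂ - 2) = [(32)(9.45²) + (18)(17.48²)] / 50 = 167.1517
SE = √(s_p²(1/n₁ + 1/n₂)) = √(167.1517 × (1/33 + 1/19)) = 3.7233
t = (x̄₁ - x̄₂) / SE = (56.36 - 53.82) / 3.7233 = 2.54 / 3.7233 = 0.682
p-value = 0.4983

Since p-value > α = 0.01, we fail to reject H₀.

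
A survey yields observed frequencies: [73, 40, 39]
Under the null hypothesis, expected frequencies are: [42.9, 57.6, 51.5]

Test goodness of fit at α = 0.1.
Chi-square goodness of fit test:
H₀: observed counts match expected distribution
H₁: observed counts differ from expected distribution
df = k - 1 = 2
χ² = Σ(O - E)²/E
   = (73 - 42.9)²/42.9 + (40 - 57.6)²/57.6 + (39 - 51.5)²/51.5
   = 21.119 + 5.378 + 3.034
   = 29.53
p-value < 0.0001

Since p-value < α = 0.1, we reject H₀.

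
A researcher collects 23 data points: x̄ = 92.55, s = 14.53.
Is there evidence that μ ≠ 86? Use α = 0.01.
One-sample t-test:
H₀: μ = 86
H₁: μ ≠ 86
df = n - 1 = 22
t = (x̄ - μ₀) / (s/√n) = (92.55 - 86) / (14.53/√23) = 2.162
p-value = 0.0418

Since p-value > α = 0.01, we fail to reject H₀.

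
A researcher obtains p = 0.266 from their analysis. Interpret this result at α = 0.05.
Since p = 0.266 > α = 0.05, fail to reject H₀.
There is insufficient evidence to reject the null hypothesis; the result is not statistically significant at the 0.05 level.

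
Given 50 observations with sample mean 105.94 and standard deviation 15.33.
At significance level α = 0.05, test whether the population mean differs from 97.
One-sample t-test:
H₀: μ = 97
H₁: μ ≠ 97
df = n - 1 = 49
t = (x̄ - μ₀) / (s/√n) = (105.94 - 97) / (15.33/√50) = 4.124
p-value = 0.0001

Since p-value < α = 0.05, we reject H₀.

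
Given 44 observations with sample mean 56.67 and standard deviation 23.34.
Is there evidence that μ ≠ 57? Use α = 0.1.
One-sample t-test:
H₀: μ = 57
H₁: μ ≠ 57
df = n - 1 = 43
t = (x̄ - μ₀) / (s/√n) = (56.67 - 57) / (23.34/√44) = -0.094
p-value = 0.9257

Since p-value > α = 0.1, we fail to reject H₀.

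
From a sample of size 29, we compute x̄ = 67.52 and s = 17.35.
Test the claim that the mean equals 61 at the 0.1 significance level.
One-sample t-test:
H₀: μ = 61
H₁: μ ≠ 61
df = n - 1 = 28
t = (x̄ - μ₀) / (s/√n) = (67.52 - 61) / (17.35/√29) = 2.024
p-value = 0.0526

Since p-value < α = 0.1, we reject H₀.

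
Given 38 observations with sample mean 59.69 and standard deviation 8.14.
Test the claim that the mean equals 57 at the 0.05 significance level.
One-sample t-test:
H₀: μ = 57
H₁: μ ≠ 57
df = n - 1 = 37
t = (x̄ - μ₀) / (s/√n) = (59.69 - 57) / (8.14/√38) = 2.037
p-value = 0.0488

Since p-value < α = 0.05, we reject H₀.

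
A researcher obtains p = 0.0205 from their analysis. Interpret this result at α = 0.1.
Since p = 0.0205 < α = 0.1, reject H₀.
There is sufficient evidence to reject the null hypothesis; the result is statistically significant at the 0.1 level.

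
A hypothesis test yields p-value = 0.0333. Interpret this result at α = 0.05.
Since p = 0.0333 < α = 0.05, reject H₀.
There is sufficient evidence to reject the null hypothesis; the result is statistically significant at the 0.05 level.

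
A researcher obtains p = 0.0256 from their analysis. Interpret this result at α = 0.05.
Since p = 0.0256 < α = 0.05, reject H₀.
There is sufficient evidence to reject the null hypothesis; the result is statistically significant at the 0.05 level.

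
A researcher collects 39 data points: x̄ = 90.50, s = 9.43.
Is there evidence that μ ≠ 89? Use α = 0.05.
One-sample t-test:
H₀: μ = 89
H₁: μ ≠ 89
df = n - 1 = 38
t = (x̄ - μ₀) / (s/√n) = (90.50 - 89) / (9.43/√39) = 0.993
p-value = 0.3268

Since p-value > α = 0.05, we fail to reject H₀.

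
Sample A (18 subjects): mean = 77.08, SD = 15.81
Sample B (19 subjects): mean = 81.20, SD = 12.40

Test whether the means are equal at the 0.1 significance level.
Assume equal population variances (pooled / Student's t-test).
Student's two-sample t-test (equal variances):
H₀: μ₁ = μ₂
H₁: μ₁ ≠ μ₂
df = n₁ + n₂ - 2 = 35
Pooled variance s_p² = [(n₁-1)s₁² + (n₂-1)s₂²] / (n₁ + n₂ - 2) = [(17)(15.81²) + (18)(12.40²)] / 35 = 200.4838
SE = √(s_p²(1/n₁ + 1/n₂)) = √(200.4838 × (1/18 + 1/19)) = 4.6572
t = (x̄₁ - x̄₂) / SE = (77.08 - 81.20) / 4.6572 = -4.12 / 4.6572 = -0.885
p-value = 0.3824

Since p-value > α = 0.1, we fail to reject H₀.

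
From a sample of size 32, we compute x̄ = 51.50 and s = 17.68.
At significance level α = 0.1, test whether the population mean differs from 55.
One-sample t-test:
H₀: μ = 55
H₁: μ ≠ 55
df = n - 1 = 31
t = (x̄ - μ₀) / (s/√n) = (51.50 - 55) / (17.68/√32) = -1.120
p-value = 0.2714

Since p-value > α = 0.1, we fail to reject H₀.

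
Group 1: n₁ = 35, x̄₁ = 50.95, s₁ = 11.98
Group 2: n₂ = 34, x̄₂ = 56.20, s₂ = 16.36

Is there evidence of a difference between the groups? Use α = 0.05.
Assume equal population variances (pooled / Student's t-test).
Student's two-sample t-test (equal variances):
H₀: μ₁ = μ₂
H₁: μ₁ ≠ μ₂
df = n₁ + n₂ - 2 = 67
Pooled variance s_p² = [(n₁-1)s₁² + (n₂-1)s₂²] / (n₁ + n₂ - 2) = [(34)(11.98²) + (33)(16.36²)] / 67 = 204.6587
SE = √(s_p²(1/n₁ + 1/n₂)) = √(204.6587 × (1/35 + 1/34)) = 3.4448
t = (x̄₁ - x̄₂) / SE = (50.95 - 56.20) / 3.4448 = -5.25 / 3.4448 = -1.524
p-value = 0.1322

Since p-value > α = 0.05, we fail to reject H₀.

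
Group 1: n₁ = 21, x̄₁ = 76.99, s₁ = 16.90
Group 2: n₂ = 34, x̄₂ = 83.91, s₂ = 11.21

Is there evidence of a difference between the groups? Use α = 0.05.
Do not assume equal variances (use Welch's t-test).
Welch's two-sample t-test:
H₀: μ₁ = μ₂
H₁: μ₁ ≠ μ₂
s₁²/n₁ = 16.90²/21 = 13.6005,  s₂²/n₂ = 11.21²/34 = 3.6960
SE = √(s₁²/n₁ + s₂²/n₂) = √(13.6005 + 3.6960) = 4.1589
df (Welch-Satterthwaite) = (s₁²/n₁ + s₂²/n₂)² / [(s₁²/n₁)²/(n₁-1) + (s₂²/n₂)²/(n₂-1)] ≈ 30.96
t = (x̄₁ - x̄₂) / SE = (76.99 - 83.91) / 4.1589 = -6.92 / 4.1589 = -1.664
p-value = 0.1062

Since p-value > α = 0.05, we fail to reject H₀.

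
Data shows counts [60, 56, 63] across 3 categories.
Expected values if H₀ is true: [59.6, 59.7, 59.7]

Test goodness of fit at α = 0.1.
Chi-square goodness of fit test:
H₀: observed counts match expected distribution
H₁: observed counts differ from expected distribution
df = k - 1 = 2
χ² = Σ(O - E)²/E
   = (60 - 59.6)²/59.6 + (56 - 59.7)²/59.7 + (63 - 59.7)²/59.7
   = 0.003 + 0.229 + 0.182
   = 0.41
p-value = 0.8129

Since p-value > α = 0.1, we fail to reject H₀.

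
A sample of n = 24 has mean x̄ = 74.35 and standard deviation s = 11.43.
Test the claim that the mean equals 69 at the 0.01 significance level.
One-sample t-test:
H₀: μ = 69
H₁: μ ≠ 69
df = n - 1 = 23
t = (x̄ - μ₀) / (s/√n) = (74.35 - 69) / (11.43/√24) = 2.293
p-value = 0.0313

Since p-value > α = 0.01, we fail to reject H₀.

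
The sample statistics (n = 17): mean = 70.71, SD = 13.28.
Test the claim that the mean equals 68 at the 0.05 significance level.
One-sample t-test:
H₀: μ = 68
H₁: μ ≠ 68
df = n - 1 = 16
t = (x̄ - μ₀) / (s/√n) = (70.71 - 68) / (13.28/√17) = 0.841
p-value = 0.4125

Since p-value > α = 0.05, we fail to reject H₀.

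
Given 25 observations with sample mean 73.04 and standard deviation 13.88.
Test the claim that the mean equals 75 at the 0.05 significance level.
One-sample t-test:
H₀: μ = 75
H₁: μ ≠ 75
df = n - 1 = 24
t = (x̄ - μ₀) / (s/√n) = (73.04 - 75) / (13.88/√25) = -0.706
p-value = 0.4870

Since p-value > α = 0.05, we fail to reject H₀.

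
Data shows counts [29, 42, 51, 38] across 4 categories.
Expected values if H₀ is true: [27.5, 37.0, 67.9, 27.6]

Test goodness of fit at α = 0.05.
Chi-square goodness of fit test:
H₀: observed counts match expected distribution
H₁: observed counts differ from expected distribution
df = k - 1 = 3
χ² = Σ(O - E)²/E
   = (29 - 27.5)²/27.5 + (42 - 37.0)²/37.0 + (51 - 67.9)²/67.9 + (38 - 27.6)²/27.6
   = 0.082 + 0.676 + 4.206 + 3.919
   = 8.88
p-value = 0.0309

Since p-value < α = 0.05, we reject H₀.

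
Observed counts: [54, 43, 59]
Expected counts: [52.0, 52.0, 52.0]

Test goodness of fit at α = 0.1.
Chi-square goodness of fit test:
H₀: observed counts match expected distribution
H₁: observed counts differ from expected distribution
df = k - 1 = 2
χ² = Σ(O - E)²/E
   = (54 - 52.0)²/52.0 + (43 - 52.0)²/52.0 + (59 - 52.0)²/52.0
   = 0.077 + 1.558 + 0.942
   = 2.58
p-value = 0.2757

Since p-value > α = 0.1, we fail to reject H₀.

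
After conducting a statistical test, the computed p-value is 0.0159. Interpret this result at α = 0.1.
Since p = 0.0159 < α = 0.1, reject H₀.
There is sufficient evidence to reject the null hypothesis; the result is statistically significant at the 0.1 level.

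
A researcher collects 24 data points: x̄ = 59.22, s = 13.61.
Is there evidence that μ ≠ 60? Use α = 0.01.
One-sample t-test:
H₀: μ = 60
H₁: μ ≠ 60
df = n - 1 = 23
t = (x̄ - μ₀) / (s/√n) = (59.22 - 60) / (13.61/√24) = -0.281
p-value = 0.7814

Since p-value > α = 0.01, we fail to reject H₀.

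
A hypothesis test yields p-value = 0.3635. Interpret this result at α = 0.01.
Since p = 0.3635 > α = 0.01, fail to reject H₀.
There is insufficient evidence to reject the null hypothesis; the result is not statistically significant at the 0.01 level.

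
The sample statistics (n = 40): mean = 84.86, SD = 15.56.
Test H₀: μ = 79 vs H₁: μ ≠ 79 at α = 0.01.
One-sample t-test:
H₀: μ = 79
H₁: μ ≠ 79
df = n - 1 = 39
t = (x̄ - μ₀) / (s/√n) = (84.86 - 79) / (15.56/√40) = 2.382
p-value = 0.0222

Since p-value > α = 0.01, we fail to reject H₀.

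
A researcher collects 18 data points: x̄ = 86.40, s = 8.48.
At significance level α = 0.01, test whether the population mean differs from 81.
One-sample t-test:
H₀: μ = 81
H₁: μ ≠ 81
df = n - 1 = 17
t = (x̄ - μ₀) / (s/√n) = (86.40 - 81) / (8.48/√18) = 2.702
p-value = 0.0151

Since p-value > α = 0.01, we fail to reject H₀.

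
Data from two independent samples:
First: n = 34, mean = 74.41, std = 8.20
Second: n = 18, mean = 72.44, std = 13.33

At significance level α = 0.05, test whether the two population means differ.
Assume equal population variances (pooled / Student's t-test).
Student's two-sample t-test (equal variances):
H₀: μ₁ = μ₂
H₁: μ₁ ≠ μ₂
df = n₁ + n₂ - 2 = 50
Pooled variance s_p² = [(n₁-1)s₁² + (n₂-1)s₂²] / (n₁ + n₂ - 2) = [(33)(8.20²) + (17)(13.33²)] / 50 = 104.7926
SE = √(s_p²(1/n₁ + 1/n₂)) = √(104.7926 × (1/34 + 1/18)) = 2.9839
t = (x̄₁ - x̄₂) / SE = (74.41 - 72.44) / 2.9839 = 1.97 / 2.9839 = 0.660
p-value = 0.5122

Since p-value > α = 0.05, we fail to reject H₀.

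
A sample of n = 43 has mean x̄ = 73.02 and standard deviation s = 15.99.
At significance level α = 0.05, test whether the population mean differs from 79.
One-sample t-test:
H₀: μ = 79
H₁: μ ≠ 79
df = n - 1 = 42
t = (x̄ - μ₀) / (s/√n) = (73.02 - 79) / (15.99/√43) = -2.452
p-value = 0.0184

Since p-value < α = 0.05, we reject H₀.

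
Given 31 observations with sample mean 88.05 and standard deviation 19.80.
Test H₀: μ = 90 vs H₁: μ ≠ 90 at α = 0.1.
One-sample t-test:
H₀: μ = 90
H₁: μ ≠ 90
df = n - 1 = 30
t = (x̄ - μ₀) / (s/√n) = (88.05 - 90) / (19.80/√31) = -0.548
p-value = 0.5875

Since p-value > α = 0.1, we fail to reject H₀.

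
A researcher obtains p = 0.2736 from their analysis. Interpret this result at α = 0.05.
Since p = 0.2736 > α = 0.05, fail to reject H₀.
There is insufficient evidence to reject the null hypothesis; the result is not statistically significant at the 0.05 level.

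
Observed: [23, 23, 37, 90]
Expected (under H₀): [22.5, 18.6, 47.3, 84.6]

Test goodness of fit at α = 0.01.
Chi-square goodness of fit test:
H₀: observed counts match expected distribution
H₁: observed counts differ from expected distribution
df = k - 1 = 3
χ² = Σ(O - E)²/E
   = (23 - 22.5)²/22.5 + (23 - 18.6)²/18.6 + (37 - 47.3)²/47.3 + (90 - 84.6)²/84.6
   = 0.011 + 1.041 + 2.243 + 0.345
   = 3.64
p-value = 0.3031

Since p-value > α = 0.01, we fail to reject H₀.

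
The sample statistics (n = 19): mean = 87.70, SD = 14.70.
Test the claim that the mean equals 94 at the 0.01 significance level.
One-sample t-test:
H₀: μ = 94
H₁: μ ≠ 94
df = n - 1 = 18
t = (x̄ - μ₀) / (s/√n) = (87.70 - 94) / (14.70/√19) = -1.868
p-value = 0.0781

Since p-value > α = 0.01, we fail to reject H₀.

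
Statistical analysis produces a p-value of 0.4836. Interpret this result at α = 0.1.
Since p = 0.4836 > α = 0.1, fail to reject H₀.
There is insufficient evidence to reject the null hypothesis; the result is not statistically significant at the 0.1 level.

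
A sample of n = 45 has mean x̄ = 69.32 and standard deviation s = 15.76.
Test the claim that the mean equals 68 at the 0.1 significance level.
One-sample t-test:
H₀: μ = 68
H₁: μ ≠ 68
df = n - 1 = 44
t = (x̄ - μ₀) / (s/√n) = (69.32 - 68) / (15.76/√45) = 0.562
p-value = 0.5771

Since p-value > α = 0.1, we fail to reject H₀.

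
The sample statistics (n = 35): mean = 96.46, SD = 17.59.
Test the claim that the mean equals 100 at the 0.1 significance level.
One-sample t-test:
H₀: μ = 100
H₁: μ ≠ 100
df = n - 1 = 34
t = (x̄ - μ₀) / (s/√n) = (96.46 - 100) / (17.59/√35) = -1.191
p-value = 0.2421

Since p-value > α = 0.1, we fail to reject H₀.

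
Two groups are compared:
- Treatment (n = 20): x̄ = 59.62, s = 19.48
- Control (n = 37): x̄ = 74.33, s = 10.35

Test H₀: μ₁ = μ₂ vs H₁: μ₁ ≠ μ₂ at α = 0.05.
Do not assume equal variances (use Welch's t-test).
Welch's two-sample t-test:
H₀: μ₁ = μ₂
H₁: μ₁ ≠ μ₂
s₁²/n₁ = 19.48²/20 = 18.9735,  s₂²/n₂ = 10.35²/37 = 2.8952
SE = √(s₁²/n₁ + s₂²/n₂) = √(18.9735 + 2.8952) = 4.6764
df (Welch-Satterthwaite) = (s₁²/n₁ + s₂²/n₂)² / [(s₁²/n₁)²/(n₁-1) + (s₂²/n₂)²/(n₂-1)] ≈ 24.93
t = (x̄₁ - x̄₂) / SE = (59.62 - 74.33) / 4.6764 = -14.71 / 4.6764 = -3.146
p-value = 0.0043

Since p-value < α = 0.05, we reject H₀.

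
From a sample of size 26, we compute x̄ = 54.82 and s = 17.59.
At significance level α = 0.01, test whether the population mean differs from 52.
One-sample t-test:
H₀: μ = 52
H₁: μ ≠ 52
df = n - 1 = 25
t = (x̄ - μ₀) / (s/√n) = (54.82 - 52) / (17.59/√26) = 0.817
p-value = 0.4214

Since p-value > α = 0.01, we fail to reject H₀.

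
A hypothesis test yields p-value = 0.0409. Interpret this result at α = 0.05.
Since p = 0.0409 < α = 0.05, reject H₀.
There is sufficient evidence to reject the null hypothesis; the result is statistically significant at the 0.05 level.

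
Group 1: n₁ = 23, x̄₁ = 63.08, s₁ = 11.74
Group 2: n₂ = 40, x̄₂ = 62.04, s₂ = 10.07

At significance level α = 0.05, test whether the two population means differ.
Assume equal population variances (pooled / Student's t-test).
Student's two-sample t-test (equal variances):
H₀: μ₁ = μ₂
H₁: μ₁ ≠ μ₂
df = n₁ + n₂ - 2 = 61
Pooled variance s_p² = [(n₁-1)s₁² + (n₂-1)s₂²] / (n₁ + n₂ - 2) = [(22)(11.74²) + (39)(10.07²)] / 61 = 114.5410
SE = √(s_p²(1/n₁ + 1/n₂)) = √(114.5410 × (1/23 + 1/40)) = 2.8006
t = (x̄₁ - x̄₂) / SE = (63.08 - 62.04) / 2.8006 = 1.04 / 2.8006 = 0.371
p-value = 0.7117

Since p-value > α = 0.05, we fail to reject H₀.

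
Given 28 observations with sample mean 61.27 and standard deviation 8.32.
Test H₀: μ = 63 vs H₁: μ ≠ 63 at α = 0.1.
One-sample t-test:
H₀: μ = 63
H₁: μ ≠ 63
df = n - 1 = 27
t = (x̄ - μ₀) / (s/√n) = (61.27 - 63) / (8.32/√28) = -1.100
p-value = 0.2809

Since p-value > α = 0.1, we fail to reject H₀.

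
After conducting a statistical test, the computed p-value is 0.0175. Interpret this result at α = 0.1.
Since p = 0.0175 < α = 0.1, reject H₀.
There is sufficient evidence to reject the null hypothesis; the result is statistically significant at the 0.1 level.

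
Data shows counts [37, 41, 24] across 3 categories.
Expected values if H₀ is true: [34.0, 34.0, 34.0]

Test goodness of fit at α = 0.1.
Chi-square goodness of fit test:
H₀: observed counts match expected distribution
H₁: observed counts differ from expected distribution
df = k - 1 = 2
χ² = Σ(O - E)²/E
   = (37 - 34.0)²/34.0 + (41 - 34.0)²/34.0 + (24 - 34.0)²/34.0
   = 0.265 + 1.441 + 2.941
   = 4.65
p-value = 0.0979

Since p-value < α = 0.1, we reject H₀.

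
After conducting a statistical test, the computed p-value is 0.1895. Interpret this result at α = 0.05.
Since p = 0.1895 > α = 0.05, fail to reject H₀.
There is insufficient evidence to reject the null hypothesis; the result is not statistically significant at the 0.05 level.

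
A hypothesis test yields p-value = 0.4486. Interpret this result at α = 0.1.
Since p = 0.4486 > α = 0.1, fail to reject H₀.
There is insufficient evidence to reject the null hypothesis; the result is not statistically significant at the 0.1 level.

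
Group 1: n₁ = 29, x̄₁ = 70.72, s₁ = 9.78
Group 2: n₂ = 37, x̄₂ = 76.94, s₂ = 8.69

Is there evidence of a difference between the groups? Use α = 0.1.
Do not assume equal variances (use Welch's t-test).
Welch's two-sample t-test:
H₀: μ₁ = μ₂
H₁: μ₁ ≠ μ₂
s₁²/n₁ = 9.78²/29 = 3.2982,  s₂²/n₂ = 8.69²/37 = 2.0410
SE = √(s₁²/n₁ + s₂²/n₂) = √(3.2982 + 2.0410) = 2.3107
df (Welch-Satterthwaite) = (s₁²/n₁ + s₂²/n₂)² / [(s₁²/n₁)²/(n₁-1) + (s₂²/n₂)²/(n₂-1)] ≈ 56.54
t = (x̄₁ - x̄₂) / SE = (70.72 - 76.94) / 2.3107 = -6.22 / 2.3107 = -2.692
p-value = 0.0093

Since p-value < α = 0.1, we reject H₀.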